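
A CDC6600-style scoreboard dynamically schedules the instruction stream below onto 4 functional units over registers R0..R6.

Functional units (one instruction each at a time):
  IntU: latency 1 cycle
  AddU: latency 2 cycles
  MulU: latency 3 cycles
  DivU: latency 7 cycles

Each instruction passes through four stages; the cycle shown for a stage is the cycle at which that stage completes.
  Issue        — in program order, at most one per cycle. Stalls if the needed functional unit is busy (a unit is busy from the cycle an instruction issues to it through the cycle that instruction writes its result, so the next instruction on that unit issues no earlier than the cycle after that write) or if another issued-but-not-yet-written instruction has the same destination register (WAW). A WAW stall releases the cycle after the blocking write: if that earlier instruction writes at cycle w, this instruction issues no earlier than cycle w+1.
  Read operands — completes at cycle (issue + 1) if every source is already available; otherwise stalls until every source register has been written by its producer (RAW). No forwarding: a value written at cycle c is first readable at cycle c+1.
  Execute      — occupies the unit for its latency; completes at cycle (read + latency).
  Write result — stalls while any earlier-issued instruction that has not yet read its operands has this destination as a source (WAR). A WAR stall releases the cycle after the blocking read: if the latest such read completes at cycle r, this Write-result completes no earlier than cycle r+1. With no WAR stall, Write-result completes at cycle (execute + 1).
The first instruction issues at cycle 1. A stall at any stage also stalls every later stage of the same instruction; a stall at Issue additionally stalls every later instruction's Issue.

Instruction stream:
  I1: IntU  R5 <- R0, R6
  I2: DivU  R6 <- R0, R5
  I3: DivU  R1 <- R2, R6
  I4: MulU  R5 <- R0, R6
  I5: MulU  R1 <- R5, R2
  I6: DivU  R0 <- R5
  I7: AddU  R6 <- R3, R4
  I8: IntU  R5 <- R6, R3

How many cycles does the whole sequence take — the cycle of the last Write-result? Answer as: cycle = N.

cycle = 34

[1] I1 dispatched to IntU
[2] I1 operands ready · I2 dispatched to DivU
[3] I1 complete
[4] R5←I1
[5] I2 operands ready
[12] I2 complete
[13] R6←I2
[14] I3 dispatched to DivU
[15] I3 operands ready · I4 dispatched to MulU
[16] I4 operands ready
[19] I4 complete
[20] R5←I4
[22] I3 complete
[23] R1←I3
[24] I5 dispatched to MulU
[25] I5 operands ready · I6 dispatched to DivU
[26] I6 operands ready · I7 dispatched to AddU
[27] I7 operands ready · I8 dispatched to IntU
[28] I5 complete
[29] R1←I5 · I7 complete
[30] R6←I7
[31] I8 operands ready
[32] I8 complete
[33] I6 complete · R5←I8
[34] R0←I6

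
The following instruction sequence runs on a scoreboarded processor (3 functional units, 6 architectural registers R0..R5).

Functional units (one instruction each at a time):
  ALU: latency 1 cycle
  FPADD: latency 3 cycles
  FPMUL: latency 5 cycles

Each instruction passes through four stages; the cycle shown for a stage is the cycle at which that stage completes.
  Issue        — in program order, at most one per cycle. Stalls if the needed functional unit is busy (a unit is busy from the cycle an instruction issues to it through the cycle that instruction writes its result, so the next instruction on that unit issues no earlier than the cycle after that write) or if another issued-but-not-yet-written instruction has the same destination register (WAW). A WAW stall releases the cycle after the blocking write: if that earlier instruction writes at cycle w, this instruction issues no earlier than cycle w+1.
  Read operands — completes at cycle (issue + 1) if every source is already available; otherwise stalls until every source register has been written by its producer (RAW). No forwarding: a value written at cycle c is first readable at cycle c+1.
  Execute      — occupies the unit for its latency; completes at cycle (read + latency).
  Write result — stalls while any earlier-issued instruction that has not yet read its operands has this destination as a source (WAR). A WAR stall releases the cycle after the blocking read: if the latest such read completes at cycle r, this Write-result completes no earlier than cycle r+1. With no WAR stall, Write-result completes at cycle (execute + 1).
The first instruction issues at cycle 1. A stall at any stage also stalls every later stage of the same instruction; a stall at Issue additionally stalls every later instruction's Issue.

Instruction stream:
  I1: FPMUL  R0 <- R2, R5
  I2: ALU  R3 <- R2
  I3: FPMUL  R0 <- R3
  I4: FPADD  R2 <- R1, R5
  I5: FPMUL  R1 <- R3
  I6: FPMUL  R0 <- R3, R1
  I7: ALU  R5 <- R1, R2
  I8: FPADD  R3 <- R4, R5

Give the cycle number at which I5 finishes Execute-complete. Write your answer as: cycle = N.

[1] I1→FPMUL
[2] I1 RO; I2→ALU
[3] I2 RO
[4] I2 EX
[5] I2 WR R3
[7] I1 EX
[8] I1 WR R0
[9] I3→FPMUL
[10] I3 RO; I4→FPADD
[11] I4 RO
[14] I4 EX
[15] I3 EX; I4 WR R2
[16] I3 WR R0
[17] I5→FPMUL
[18] I5 RO
[23] I5 EX
[24] I5 WR R1
[25] I6→FPMUL
[26] I6 RO; I7→ALU
[27] I7 RO; I8→FPADD
[28] I7 EX
[29] I7 WR R5
[30] I8 RO
[31] I6 EX
[32] I6 WR R0
[33] I8 EX
[34] I8 WR R3

cycle = 23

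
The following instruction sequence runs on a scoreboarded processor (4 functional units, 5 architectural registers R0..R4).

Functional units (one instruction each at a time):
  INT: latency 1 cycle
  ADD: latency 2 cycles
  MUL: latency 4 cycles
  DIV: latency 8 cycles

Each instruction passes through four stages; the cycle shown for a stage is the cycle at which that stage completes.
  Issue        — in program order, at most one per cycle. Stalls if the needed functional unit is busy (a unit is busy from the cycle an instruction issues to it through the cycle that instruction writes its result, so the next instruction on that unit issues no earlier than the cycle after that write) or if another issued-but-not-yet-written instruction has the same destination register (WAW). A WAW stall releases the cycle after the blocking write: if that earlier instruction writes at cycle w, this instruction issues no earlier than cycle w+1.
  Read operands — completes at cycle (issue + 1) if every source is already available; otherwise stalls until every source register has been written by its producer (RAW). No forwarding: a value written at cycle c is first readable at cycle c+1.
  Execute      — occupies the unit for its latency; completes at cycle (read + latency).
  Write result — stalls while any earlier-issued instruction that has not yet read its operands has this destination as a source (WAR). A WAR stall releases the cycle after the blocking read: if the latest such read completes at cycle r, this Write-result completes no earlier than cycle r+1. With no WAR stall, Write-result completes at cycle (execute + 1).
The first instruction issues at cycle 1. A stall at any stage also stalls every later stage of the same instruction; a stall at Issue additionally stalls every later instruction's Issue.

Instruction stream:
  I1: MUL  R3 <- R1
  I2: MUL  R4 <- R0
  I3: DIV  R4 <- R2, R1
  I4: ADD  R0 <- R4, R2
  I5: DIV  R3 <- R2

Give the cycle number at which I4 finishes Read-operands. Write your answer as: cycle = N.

I1: IS=1 RO=2 EX=6 WR=7
I2: IS=8 RO=9 EX=13 WR=14  [struct: MUL busy until I1 writes@7]
I3: IS=15 RO=16 EX=24 WR=25  [WAW R4: wait I2 write@14]
I4: IS=16 RO=26 EX=28 WR=29  [RAW R4: wait I3 write@25]
I5: IS=26 RO=27 EX=35 WR=36  [struct: DIV busy until I3 writes@25]

cycle = 26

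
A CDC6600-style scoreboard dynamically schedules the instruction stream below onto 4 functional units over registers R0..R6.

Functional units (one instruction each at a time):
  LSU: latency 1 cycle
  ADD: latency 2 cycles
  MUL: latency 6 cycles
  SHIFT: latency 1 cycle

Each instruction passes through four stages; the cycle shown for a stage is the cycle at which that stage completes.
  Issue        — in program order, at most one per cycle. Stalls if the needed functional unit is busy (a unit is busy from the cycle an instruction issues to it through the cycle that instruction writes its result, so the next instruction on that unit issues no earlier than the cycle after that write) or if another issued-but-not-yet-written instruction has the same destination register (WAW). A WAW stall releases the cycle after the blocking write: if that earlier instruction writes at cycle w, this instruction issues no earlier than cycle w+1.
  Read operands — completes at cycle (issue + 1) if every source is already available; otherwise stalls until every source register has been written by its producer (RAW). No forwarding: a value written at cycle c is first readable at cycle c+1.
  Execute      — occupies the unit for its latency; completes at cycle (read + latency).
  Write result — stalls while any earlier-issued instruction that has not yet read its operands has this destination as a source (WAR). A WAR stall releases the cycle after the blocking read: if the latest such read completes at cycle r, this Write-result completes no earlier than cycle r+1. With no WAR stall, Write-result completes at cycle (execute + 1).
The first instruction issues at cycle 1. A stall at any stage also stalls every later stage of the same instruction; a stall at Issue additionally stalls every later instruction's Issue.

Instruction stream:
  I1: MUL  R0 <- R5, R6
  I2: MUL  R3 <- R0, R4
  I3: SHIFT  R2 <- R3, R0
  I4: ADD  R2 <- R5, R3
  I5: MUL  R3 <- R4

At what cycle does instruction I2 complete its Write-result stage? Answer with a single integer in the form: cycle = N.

cycle = 18

I1: IS=1 RO=2 EX=8 WR=9
I2: IS=10 RO=11 EX=17 WR=18  [struct: MUL busy until I1 writes@9]
I3: IS=11 RO=19 EX=20 WR=21  [RAW R3: wait I2 write@18]
I4: IS=22 RO=23 EX=25 WR=26  [WAW R2: wait I3 write@21]
I5: IS=23 RO=24 EX=30 WR=31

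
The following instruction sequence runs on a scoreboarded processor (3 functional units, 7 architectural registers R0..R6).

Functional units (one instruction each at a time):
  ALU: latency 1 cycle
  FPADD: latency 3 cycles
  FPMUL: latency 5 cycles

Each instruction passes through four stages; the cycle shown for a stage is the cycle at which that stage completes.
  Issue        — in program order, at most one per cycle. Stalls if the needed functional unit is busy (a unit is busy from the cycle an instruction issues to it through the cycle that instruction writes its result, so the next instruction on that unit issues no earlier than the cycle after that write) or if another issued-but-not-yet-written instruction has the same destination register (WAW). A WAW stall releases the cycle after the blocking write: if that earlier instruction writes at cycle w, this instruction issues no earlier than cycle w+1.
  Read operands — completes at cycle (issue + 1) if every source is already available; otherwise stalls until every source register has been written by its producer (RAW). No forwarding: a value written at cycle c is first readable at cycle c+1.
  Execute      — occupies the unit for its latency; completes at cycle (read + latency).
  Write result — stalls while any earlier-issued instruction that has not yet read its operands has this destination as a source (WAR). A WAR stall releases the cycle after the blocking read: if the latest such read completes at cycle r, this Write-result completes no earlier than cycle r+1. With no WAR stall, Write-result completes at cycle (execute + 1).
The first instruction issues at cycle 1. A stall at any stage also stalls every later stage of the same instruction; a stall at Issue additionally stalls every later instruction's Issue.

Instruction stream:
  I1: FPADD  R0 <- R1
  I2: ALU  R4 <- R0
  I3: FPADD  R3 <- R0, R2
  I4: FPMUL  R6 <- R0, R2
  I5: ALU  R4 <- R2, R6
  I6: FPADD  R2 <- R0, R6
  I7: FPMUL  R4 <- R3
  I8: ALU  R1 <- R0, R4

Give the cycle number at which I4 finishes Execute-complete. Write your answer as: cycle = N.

I1: IS=1 RO=2 EX=5 WR=6
I2: IS=2 RO=7 EX=8 WR=9  [RAW R0: wait I1 write@6]
I3: IS=7 RO=8 EX=11 WR=12  [struct: FPADD busy until I1 writes@6]
I4: IS=8 RO=9 EX=14 WR=15
I5: IS=10 RO=16 EX=17 WR=18  [struct: ALU busy until I2 writes@9; RAW R6: wait I4 write@15]
I6: IS=13 RO=16 EX=19 WR=20  [struct: FPADD busy until I3 writes@12; RAW R6: wait I4 write@15]
I7: IS=19 RO=20 EX=25 WR=26  [WAW R4: wait I5 write@18]
I8: IS=20 RO=27 EX=28 WR=29  [RAW R4: wait I7 write@26]

cycle = 14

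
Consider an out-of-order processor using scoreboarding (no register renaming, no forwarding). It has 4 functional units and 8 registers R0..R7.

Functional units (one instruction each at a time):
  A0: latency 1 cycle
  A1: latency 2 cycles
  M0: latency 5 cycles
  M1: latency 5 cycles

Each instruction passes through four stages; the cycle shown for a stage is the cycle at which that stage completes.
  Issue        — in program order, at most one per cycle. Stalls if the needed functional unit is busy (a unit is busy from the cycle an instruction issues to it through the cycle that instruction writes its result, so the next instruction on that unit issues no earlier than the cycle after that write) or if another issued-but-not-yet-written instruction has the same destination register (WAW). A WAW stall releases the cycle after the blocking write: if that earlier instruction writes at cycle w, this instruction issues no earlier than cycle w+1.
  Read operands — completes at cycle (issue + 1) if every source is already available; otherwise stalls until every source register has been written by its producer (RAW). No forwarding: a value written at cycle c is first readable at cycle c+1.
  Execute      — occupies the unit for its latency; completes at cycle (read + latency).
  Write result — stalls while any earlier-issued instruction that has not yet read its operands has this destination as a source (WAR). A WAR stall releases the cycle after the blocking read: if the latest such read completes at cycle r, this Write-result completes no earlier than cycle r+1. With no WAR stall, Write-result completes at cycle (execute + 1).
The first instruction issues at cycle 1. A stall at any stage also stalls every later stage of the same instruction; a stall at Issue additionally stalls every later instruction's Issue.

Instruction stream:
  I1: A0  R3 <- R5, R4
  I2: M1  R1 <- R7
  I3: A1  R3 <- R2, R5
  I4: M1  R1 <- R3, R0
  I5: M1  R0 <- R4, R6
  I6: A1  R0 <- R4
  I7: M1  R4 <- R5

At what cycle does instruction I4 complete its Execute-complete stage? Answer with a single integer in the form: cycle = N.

cycle = 16

1) issue 1, read 2, done 3, write 4
2) issue 2, read 3, done 8, write 9
3) issue 5, read 6, done 8, write 9  <WAW R3: wait I1 write@4>
4) issue 10, read 11, done 16, write 17  <struct: M1 busy until I2 writes@9>
5) issue 18, read 19, done 24, write 25  <struct: M1 busy until I4 writes@17>
6) issue 26, read 27, done 29, write 30  <WAW R0: wait I5 write@25>
7) issue 27, read 28, done 33, write 34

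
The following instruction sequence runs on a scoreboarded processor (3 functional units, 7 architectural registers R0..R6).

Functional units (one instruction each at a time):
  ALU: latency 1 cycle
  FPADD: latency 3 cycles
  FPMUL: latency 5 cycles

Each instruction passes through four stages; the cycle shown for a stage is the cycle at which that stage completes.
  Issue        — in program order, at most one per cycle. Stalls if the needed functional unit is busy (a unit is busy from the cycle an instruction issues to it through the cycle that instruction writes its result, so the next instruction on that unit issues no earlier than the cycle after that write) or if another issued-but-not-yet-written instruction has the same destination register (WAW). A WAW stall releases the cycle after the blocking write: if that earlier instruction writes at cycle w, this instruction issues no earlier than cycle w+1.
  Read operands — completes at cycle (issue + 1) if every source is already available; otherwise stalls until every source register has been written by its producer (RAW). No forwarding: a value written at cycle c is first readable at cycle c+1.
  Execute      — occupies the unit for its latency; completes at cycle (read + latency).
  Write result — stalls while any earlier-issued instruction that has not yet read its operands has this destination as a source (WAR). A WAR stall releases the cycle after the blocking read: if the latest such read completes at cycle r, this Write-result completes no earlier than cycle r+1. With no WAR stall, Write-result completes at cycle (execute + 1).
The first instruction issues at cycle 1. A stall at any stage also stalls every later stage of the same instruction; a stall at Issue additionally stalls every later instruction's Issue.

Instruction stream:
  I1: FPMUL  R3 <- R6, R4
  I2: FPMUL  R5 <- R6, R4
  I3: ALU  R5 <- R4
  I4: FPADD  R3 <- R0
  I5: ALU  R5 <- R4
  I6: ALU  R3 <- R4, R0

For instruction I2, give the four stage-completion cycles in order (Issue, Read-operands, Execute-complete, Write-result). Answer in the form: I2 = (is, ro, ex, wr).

I2 = (9, 10, 15, 16)

cycle 1: I1 issues→FPMUL
cycle 2: I1 reads
cycle 7: I1 exec-done
cycle 8: I1 writes R3
cycle 9: I2 issues→FPMUL
cycle 10: I2 reads
cycle 15: I2 exec-done
cycle 16: I2 writes R5
cycle 17: I3 issues→ALU
cycle 18: I3 reads, I4 issues→FPADD
cycle 19: I3 exec-done, I4 reads
cycle 20: I3 writes R5
cycle 21: I5 issues→ALU
cycle 22: I4 exec-done, I5 reads
cycle 23: I4 writes R3, I5 exec-done
cycle 24: I5 writes R5
cycle 25: I6 issues→ALU
cycle 26: I6 reads
cycle 27: I6 exec-done
cycle 28: I6 writes R3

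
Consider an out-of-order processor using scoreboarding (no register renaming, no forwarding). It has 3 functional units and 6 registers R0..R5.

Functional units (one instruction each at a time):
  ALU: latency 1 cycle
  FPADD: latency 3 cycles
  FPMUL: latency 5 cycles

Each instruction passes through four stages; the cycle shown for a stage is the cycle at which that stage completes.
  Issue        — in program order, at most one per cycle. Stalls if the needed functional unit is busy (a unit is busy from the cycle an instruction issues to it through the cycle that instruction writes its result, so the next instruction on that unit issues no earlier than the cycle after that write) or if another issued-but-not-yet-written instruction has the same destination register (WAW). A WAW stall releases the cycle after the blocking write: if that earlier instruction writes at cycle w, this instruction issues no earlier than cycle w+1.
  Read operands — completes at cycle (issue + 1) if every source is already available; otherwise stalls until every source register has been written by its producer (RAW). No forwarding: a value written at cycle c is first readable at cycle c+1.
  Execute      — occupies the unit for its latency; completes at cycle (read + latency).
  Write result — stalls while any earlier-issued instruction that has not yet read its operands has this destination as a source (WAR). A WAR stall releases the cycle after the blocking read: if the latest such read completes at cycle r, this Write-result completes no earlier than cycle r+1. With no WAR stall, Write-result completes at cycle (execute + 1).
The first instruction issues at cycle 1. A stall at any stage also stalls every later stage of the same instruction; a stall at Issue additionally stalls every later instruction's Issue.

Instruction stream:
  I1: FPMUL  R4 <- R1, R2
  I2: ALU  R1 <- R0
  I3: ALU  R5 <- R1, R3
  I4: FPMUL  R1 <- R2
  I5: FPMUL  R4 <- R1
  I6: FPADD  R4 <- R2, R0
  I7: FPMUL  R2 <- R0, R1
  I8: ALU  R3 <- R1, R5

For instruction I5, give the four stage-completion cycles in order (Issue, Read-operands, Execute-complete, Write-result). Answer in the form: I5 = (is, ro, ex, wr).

[1] issue I1 (FPMUL)
[2] I1 read-ops | issue I2 (ALU)
[3] I2 read-ops
[4] I2 finished on ALU
[5] I2→R1
[6] issue I3 (ALU)
[7] I1 finished on FPMUL | I3 read-ops
[8] I1→R4 | I3 finished on ALU
[9] I3→R5 | issue I4 (FPMUL)
[10] I4 read-ops
[15] I4 finished on FPMUL
[16] I4→R1
[17] issue I5 (FPMUL)
[18] I5 read-ops
[23] I5 finished on FPMUL
[24] I5→R4
[25] issue I6 (FPADD)
[26] I6 read-ops | issue I7 (FPMUL)
[27] I7 read-ops | issue I8 (ALU)
[28] I8 read-ops
[29] I6 finished on FPADD | I8 finished on ALU
[30] I6→R4 | I8→R3
[32] I7 finished on FPMUL
[33] I7→R2

I5 = (17, 18, 23, 24)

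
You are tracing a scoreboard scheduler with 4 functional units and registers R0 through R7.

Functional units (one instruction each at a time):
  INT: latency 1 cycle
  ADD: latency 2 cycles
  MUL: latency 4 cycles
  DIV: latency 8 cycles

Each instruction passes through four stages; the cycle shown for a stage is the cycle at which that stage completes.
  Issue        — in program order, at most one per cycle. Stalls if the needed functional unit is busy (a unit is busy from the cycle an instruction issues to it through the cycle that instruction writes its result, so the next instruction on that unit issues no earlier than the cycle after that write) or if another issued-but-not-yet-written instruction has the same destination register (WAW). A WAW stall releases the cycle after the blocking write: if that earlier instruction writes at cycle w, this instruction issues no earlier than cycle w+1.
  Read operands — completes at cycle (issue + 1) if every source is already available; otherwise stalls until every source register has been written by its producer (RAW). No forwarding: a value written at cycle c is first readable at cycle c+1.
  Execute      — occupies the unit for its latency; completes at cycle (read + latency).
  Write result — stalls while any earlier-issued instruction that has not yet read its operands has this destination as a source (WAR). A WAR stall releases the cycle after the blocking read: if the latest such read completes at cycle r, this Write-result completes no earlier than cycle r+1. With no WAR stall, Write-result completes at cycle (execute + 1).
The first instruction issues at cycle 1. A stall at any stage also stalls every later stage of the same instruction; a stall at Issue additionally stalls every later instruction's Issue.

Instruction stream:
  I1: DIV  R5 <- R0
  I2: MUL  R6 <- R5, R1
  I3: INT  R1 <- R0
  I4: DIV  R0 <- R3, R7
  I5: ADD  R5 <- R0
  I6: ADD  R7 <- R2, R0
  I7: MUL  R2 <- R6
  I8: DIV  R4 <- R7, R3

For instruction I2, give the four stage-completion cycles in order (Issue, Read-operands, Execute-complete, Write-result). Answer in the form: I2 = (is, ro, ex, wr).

t=1  I1→DIV
t=2  I1 RO, I2→MUL
t=3  I3→INT
t=4  I3 RO
t=5  I3 EX
t=10  I1 EX
t=11  I1 WR R5
t=12  I2 RO, I4→DIV
t=13  I3 WR R1, I4 RO, I5→ADD
t=16  I2 EX
t=17  I2 WR R6
t=21  I4 EX
t=22  I4 WR R0
t=23  I5 RO
t=25  I5 EX
t=26  I5 WR R5
t=27  I6→ADD
t=28  I6 RO, I7→MUL
t=29  I7 RO, I8→DIV
t=30  I6 EX
t=31  I6 WR R7
t=32  I8 RO
t=33  I7 EX
t=34  I7 WR R2
t=40  I8 EX
t=41  I8 WR R4

I2 = (2, 12, 16, 17)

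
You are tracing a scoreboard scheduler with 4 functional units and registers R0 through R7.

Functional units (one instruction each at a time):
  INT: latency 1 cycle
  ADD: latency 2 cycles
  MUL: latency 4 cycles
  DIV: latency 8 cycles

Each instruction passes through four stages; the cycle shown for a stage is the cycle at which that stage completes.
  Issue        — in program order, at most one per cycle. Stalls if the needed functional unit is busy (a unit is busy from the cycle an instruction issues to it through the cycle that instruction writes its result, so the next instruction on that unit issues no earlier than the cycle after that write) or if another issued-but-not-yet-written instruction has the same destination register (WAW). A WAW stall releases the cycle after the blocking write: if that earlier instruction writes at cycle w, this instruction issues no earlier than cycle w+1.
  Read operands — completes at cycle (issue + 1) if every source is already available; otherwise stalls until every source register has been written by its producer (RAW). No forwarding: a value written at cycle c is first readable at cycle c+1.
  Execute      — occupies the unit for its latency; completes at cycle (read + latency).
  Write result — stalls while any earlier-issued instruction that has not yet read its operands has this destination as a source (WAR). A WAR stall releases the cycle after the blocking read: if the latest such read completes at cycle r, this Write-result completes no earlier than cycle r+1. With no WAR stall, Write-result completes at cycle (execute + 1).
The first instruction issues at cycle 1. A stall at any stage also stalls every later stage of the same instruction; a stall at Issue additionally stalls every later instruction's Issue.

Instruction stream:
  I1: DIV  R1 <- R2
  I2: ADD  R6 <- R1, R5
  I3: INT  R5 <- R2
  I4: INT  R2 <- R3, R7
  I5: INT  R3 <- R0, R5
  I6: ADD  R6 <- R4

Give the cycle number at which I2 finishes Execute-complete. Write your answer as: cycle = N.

cycle = 14

1) issue 1, read 2, done 10, write 11
2) issue 2, read 12, done 14, write 15  <RAW R1: wait I1 write@11>
3) issue 3, read 4, done 5, write 13  <WAR R5: wait I2 read@12>
4) issue 14, read 15, done 16, write 17  <struct: INT busy until I3 writes@13>
5) issue 18, read 19, done 20, write 21  <struct: INT busy until I4 writes@17>
6) issue 19, read 20, done 22, write 23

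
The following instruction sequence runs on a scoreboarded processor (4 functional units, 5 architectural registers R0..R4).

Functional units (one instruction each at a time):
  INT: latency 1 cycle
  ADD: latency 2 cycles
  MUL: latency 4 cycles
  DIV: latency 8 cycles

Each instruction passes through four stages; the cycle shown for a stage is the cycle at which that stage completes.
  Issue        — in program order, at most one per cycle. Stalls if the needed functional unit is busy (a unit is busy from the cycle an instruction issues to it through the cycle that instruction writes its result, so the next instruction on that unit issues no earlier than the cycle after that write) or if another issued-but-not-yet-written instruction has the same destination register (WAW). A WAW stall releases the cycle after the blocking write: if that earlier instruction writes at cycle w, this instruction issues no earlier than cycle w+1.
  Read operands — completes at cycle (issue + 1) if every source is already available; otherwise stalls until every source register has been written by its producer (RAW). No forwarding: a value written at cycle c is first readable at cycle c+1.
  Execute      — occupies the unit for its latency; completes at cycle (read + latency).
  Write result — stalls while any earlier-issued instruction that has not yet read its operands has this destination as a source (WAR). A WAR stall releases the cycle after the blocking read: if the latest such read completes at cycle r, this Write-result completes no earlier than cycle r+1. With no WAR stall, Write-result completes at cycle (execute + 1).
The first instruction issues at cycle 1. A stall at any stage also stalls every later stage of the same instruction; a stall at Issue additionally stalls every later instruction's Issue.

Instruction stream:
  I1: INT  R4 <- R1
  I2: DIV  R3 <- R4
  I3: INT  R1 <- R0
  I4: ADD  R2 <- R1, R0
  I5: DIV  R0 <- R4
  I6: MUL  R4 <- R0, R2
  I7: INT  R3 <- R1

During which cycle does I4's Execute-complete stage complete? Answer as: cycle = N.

cycle = 11

c1: I1→INT
c2: I1 RO | I2→DIV
c3: I1 EX
c4: I1 WR R4
c5: I2 RO | I3→INT
c6: I3 RO | I4→ADD
c7: I3 EX
c8: I3 WR R1
c9: I4 RO
c11: I4 EX
c12: I4 WR R2
c13: I2 EX
c14: I2 WR R3
c15: I5→DIV
c16: I5 RO | I6→MUL
c17: I7→INT
c18: I7 RO
c19: I7 EX
c20: I7 WR R3
c24: I5 EX
c25: I5 WR R0
c26: I6 RO
c30: I6 EX
c31: I6 WR R4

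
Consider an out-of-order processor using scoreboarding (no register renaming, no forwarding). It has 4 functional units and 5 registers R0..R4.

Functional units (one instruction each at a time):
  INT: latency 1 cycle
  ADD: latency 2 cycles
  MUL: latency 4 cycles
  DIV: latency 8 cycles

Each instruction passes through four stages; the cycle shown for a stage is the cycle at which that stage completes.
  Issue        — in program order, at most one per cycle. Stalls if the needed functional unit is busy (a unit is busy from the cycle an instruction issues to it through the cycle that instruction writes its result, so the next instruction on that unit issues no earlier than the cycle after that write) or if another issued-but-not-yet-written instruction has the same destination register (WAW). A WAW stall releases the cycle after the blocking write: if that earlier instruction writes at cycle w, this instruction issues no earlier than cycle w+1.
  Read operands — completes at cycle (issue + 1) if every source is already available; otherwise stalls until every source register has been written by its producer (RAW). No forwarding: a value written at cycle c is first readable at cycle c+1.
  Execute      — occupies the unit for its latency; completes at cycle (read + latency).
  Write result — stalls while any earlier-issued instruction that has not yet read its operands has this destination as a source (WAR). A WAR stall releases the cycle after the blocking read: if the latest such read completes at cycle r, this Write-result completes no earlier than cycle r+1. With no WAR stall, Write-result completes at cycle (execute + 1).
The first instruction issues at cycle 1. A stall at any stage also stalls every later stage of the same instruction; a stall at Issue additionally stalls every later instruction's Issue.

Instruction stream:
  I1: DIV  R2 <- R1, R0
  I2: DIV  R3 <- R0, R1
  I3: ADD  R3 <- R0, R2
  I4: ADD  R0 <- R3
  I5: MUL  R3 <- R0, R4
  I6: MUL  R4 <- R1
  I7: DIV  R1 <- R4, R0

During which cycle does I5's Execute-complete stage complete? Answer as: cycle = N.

I1: IS=1 RO=2 EX=10 WR=11
I2: IS=12 RO=13 EX=21 WR=22  [struct: DIV busy until I1 writes@11]
I3: IS=23 RO=24 EX=26 WR=27  [WAW R3: wait I2 write@22]
I4: IS=28 RO=29 EX=31 WR=32  [struct: ADD busy until I3 writes@27]
I5: IS=29 RO=33 EX=37 WR=38  [RAW R0: wait I4 write@32]
I6: IS=39 RO=40 EX=44 WR=45  [struct: MUL busy until I5 writes@38]
I7: IS=40 RO=46 EX=54 WR=55  [RAW R4: wait I6 write@45]

cycle = 37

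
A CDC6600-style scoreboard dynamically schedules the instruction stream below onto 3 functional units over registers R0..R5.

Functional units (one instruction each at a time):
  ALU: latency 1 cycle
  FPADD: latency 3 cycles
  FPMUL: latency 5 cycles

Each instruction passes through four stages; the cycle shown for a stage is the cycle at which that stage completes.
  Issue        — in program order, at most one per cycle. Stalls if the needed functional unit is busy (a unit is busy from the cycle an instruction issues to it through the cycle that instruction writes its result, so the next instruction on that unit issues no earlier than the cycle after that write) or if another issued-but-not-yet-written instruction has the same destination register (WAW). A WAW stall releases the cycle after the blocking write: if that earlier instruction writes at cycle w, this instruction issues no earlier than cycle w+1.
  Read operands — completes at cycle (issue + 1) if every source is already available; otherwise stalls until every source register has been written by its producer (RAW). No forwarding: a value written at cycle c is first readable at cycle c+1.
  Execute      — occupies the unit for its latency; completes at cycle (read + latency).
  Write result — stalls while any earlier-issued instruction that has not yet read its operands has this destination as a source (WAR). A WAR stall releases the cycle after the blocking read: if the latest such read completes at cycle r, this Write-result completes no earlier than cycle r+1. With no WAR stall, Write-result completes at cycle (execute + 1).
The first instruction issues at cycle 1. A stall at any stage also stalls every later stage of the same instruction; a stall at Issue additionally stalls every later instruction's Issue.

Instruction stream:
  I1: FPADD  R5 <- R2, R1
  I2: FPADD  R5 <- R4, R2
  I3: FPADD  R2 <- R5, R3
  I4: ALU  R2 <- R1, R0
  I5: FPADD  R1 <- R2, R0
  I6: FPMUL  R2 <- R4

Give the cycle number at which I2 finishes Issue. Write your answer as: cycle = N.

I1 -> (1, 2, 5, 6)
I2 -> (7, 8, 11, 12)  // struct: FPADD busy until I1 writes@6
I3 -> (13, 14, 17, 18)  // struct: FPADD busy until I2 writes@12
I4 -> (19, 20, 21, 22)  // WAW R2: wait I3 write@18
I5 -> (20, 23, 26, 27)  // RAW R2: wait I4 write@22
I6 -> (23, 24, 29, 30)  // WAW R2: wait I4 write@22

cycle = 7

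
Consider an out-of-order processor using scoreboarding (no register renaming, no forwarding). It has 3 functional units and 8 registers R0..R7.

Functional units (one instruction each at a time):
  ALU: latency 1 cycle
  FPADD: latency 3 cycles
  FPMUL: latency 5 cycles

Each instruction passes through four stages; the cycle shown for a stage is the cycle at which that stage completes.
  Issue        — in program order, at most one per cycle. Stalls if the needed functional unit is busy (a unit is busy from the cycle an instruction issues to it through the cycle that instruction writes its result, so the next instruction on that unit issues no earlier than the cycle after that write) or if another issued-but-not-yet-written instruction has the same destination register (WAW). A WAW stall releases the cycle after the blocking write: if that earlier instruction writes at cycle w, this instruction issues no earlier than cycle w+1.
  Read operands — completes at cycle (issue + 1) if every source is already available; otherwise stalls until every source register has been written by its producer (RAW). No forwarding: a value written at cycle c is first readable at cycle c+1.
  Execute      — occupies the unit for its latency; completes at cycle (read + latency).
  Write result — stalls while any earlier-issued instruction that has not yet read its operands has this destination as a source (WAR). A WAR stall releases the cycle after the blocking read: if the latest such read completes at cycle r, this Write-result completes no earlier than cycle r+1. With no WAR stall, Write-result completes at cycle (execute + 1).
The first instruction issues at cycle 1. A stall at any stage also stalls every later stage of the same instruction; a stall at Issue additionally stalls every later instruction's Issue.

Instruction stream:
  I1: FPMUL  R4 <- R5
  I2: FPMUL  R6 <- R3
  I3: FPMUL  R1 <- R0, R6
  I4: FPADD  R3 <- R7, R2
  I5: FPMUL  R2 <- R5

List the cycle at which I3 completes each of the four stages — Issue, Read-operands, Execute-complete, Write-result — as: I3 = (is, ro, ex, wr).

I1: IS=1 RO=2 EX=7 WR=8
I2: IS=9 RO=10 EX=15 WR=16  [struct: FPMUL busy until I1 writes@8]
I3: IS=17 RO=18 EX=23 WR=24  [struct: FPMUL busy until I2 writes@16]
I4: IS=18 RO=19 EX=22 WR=23
I5: IS=25 RO=26 EX=31 WR=32  [struct: FPMUL busy until I3 writes@24]

I3 = (17, 18, 23, 24)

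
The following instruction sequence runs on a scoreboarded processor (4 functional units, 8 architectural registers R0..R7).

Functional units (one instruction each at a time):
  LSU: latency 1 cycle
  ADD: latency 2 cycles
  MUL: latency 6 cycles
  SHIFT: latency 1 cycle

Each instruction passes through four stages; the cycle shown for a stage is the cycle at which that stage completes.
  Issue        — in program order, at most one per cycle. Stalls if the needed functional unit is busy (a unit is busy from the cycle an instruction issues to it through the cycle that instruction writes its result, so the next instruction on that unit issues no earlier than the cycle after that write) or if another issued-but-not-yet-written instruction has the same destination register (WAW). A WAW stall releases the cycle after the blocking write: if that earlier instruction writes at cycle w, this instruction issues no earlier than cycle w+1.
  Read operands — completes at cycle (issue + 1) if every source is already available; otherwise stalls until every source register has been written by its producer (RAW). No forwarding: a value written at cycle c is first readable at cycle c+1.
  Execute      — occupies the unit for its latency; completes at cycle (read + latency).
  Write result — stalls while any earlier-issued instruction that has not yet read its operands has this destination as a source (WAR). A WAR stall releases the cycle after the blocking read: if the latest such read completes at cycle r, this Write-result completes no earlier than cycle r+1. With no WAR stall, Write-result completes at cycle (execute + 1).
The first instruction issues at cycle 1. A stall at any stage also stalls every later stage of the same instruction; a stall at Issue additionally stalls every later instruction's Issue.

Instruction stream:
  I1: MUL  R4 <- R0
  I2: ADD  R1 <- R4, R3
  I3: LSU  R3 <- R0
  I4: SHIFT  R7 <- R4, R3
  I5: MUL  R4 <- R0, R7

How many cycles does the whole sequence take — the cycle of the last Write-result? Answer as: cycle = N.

cycle = 22

I1 -> (1, 2, 8, 9)
I2 -> (2, 10, 12, 13)  // RAW R4: wait I1 write@9
I3 -> (3, 4, 5, 11)  // WAR R3: wait I2 read@10
I4 -> (4, 12, 13, 14)  // RAW R3: wait I3 write@11
I5 -> (10, 15, 21, 22)  // struct: MUL busy until I1 writes@9, RAW R7: wait I4 write@14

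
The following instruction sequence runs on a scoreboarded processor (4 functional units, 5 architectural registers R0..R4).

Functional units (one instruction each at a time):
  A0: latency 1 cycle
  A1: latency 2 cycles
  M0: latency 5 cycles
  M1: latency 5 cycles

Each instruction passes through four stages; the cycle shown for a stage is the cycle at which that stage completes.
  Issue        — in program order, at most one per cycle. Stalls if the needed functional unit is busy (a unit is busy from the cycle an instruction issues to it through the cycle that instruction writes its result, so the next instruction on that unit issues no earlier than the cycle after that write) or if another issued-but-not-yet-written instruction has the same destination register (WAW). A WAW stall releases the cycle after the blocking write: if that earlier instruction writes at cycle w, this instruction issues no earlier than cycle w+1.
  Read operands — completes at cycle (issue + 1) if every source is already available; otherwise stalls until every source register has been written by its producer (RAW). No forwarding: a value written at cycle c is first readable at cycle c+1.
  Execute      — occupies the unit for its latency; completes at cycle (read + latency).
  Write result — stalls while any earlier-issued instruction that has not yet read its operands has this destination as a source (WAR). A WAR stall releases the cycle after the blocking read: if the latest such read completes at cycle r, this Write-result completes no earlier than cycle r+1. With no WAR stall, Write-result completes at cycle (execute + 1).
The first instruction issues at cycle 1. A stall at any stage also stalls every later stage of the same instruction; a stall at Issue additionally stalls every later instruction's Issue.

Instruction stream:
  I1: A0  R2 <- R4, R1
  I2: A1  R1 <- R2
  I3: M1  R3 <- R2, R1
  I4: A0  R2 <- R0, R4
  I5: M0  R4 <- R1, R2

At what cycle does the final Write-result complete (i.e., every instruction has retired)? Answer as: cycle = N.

I1: IS=1 RO=2 EX=3 WR=4
I2: IS=2 RO=5 EX=7 WR=8  [RAW R2: wait I1 write@4]
I3: IS=3 RO=9 EX=14 WR=15  [RAW R1: wait I2 write@8]
I4: IS=5 RO=6 EX=7 WR=10  [struct: A0 busy until I1 writes@4; WAR R2: wait I3 read@9]
I5: IS=6 RO=11 EX=16 WR=17  [RAW R2: wait I4 write@10]

cycle = 17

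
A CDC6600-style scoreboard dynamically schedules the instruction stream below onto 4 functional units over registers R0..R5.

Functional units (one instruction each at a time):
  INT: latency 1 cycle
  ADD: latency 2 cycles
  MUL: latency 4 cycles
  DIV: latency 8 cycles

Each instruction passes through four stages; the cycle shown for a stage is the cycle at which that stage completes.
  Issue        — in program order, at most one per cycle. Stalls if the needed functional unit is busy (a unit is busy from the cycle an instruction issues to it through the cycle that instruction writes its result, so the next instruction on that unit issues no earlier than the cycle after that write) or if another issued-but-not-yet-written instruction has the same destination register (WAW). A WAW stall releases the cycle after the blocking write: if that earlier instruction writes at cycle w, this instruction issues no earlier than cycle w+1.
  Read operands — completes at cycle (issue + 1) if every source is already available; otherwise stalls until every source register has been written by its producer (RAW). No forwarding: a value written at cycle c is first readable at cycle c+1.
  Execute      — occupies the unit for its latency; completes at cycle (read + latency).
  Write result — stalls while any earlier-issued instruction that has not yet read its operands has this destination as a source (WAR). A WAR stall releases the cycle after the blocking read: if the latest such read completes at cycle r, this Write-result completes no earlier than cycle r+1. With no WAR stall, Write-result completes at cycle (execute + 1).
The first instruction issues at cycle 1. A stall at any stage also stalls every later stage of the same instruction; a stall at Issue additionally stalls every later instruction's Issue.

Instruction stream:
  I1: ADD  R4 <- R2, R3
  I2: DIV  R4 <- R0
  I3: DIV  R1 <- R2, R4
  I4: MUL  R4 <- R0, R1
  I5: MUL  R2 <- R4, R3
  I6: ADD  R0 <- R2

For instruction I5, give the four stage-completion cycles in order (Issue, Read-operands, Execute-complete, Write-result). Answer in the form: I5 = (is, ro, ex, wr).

I5 = (34, 35, 39, 40)

  I1 | 1 | 2 | 4 | 5
  I2 | 6 | 7 | 15 | 16   WAW R4: wait I1 write@5
  I3 | 17 | 18 | 26 | 27   struct: DIV busy until I2 writes@16
  I4 | 18 | 28 | 32 | 33   RAW R1: wait I3 write@27
  I5 | 34 | 35 | 39 | 40   struct: MUL busy until I4 writes@33
  I6 | 35 | 41 | 43 | 44   RAW R2: wait I5 write@40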